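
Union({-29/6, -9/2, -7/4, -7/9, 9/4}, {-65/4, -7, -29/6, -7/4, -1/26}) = {-65/4, -7, -29/6, -9/2, -7/4, -7/9, -1/26, 9/4}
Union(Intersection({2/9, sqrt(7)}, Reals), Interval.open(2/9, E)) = Interval.Ropen(2/9, E)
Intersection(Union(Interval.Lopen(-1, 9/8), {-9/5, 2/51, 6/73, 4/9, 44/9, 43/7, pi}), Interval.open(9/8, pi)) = EmptySet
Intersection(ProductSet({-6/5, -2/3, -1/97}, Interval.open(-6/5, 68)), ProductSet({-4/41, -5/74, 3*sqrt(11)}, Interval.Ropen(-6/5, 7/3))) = EmptySet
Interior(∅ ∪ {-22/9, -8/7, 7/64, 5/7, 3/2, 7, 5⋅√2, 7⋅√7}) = ∅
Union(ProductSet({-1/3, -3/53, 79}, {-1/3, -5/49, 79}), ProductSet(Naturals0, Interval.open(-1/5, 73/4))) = Union(ProductSet({-1/3, -3/53, 79}, {-1/3, -5/49, 79}), ProductSet(Naturals0, Interval.open(-1/5, 73/4)))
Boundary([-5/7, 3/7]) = {-5/7, 3/7}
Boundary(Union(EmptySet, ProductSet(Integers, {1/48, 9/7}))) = ProductSet(Integers, {1/48, 9/7})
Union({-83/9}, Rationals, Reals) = Reals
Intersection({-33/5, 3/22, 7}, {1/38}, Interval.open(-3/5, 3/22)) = EmptySet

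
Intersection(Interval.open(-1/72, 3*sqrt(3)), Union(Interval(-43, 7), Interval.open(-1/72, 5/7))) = Interval.open(-1/72, 3*sqrt(3))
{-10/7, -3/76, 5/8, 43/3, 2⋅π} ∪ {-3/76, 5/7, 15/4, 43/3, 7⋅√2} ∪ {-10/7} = {-10/7, -3/76, 5/8, 5/7, 15/4, 43/3, 7⋅√2, 2⋅π}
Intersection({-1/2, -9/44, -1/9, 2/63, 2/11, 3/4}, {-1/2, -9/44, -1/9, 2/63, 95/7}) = {-1/2, -9/44, -1/9, 2/63}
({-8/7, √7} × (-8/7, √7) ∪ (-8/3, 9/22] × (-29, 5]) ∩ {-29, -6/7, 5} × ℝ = {-6/7} × (-29, 5]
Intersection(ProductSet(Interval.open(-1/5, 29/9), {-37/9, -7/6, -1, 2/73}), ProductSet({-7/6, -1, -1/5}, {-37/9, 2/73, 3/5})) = EmptySet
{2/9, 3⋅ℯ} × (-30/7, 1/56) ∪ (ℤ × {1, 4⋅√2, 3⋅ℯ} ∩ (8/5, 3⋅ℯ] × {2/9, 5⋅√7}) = {2/9, 3⋅ℯ} × (-30/7, 1/56)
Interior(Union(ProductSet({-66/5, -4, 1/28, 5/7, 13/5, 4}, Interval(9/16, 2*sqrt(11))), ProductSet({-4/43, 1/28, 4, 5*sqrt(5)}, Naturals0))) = EmptySet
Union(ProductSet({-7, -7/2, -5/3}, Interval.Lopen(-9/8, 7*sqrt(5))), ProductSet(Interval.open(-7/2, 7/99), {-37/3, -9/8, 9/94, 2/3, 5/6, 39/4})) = Union(ProductSet({-7, -7/2, -5/3}, Interval.Lopen(-9/8, 7*sqrt(5))), ProductSet(Interval.open(-7/2, 7/99), {-37/3, -9/8, 9/94, 2/3, 5/6, 39/4}))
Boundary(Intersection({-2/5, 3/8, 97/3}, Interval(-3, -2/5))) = {-2/5}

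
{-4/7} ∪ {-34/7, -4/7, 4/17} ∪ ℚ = ℚ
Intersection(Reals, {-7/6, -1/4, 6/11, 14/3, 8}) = {-7/6, -1/4, 6/11, 14/3, 8}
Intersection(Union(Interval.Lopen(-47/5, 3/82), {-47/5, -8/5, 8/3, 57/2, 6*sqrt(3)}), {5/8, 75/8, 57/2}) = {57/2}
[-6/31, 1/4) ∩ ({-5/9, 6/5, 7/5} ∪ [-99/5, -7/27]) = ∅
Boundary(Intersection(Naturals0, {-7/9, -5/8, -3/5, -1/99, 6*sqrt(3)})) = EmptySet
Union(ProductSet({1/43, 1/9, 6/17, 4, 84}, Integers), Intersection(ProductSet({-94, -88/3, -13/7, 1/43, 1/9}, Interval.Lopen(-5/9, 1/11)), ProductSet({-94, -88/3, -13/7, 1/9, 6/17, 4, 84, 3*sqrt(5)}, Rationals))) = Union(ProductSet({-94, -88/3, -13/7, 1/9}, Intersection(Interval.Lopen(-5/9, 1/11), Rationals)), ProductSet({1/43, 1/9, 6/17, 4, 84}, Integers))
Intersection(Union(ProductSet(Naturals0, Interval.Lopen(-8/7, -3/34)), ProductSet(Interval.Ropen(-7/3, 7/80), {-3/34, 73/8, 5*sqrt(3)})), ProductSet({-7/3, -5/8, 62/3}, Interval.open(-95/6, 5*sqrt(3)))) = ProductSet({-7/3, -5/8}, {-3/34})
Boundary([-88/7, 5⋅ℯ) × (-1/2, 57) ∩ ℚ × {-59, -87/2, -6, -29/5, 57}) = ∅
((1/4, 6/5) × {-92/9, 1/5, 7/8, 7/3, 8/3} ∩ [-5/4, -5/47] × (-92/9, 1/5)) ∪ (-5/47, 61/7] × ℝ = (-5/47, 61/7] × ℝ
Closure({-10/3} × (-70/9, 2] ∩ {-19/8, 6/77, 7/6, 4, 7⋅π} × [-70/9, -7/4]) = ∅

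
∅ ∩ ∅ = ∅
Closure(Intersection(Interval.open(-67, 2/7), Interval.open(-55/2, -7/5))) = Interval(-55/2, -7/5)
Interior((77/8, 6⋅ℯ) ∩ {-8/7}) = ∅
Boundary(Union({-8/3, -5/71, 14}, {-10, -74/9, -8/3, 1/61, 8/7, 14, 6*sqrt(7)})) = {-10, -74/9, -8/3, -5/71, 1/61, 8/7, 14, 6*sqrt(7)}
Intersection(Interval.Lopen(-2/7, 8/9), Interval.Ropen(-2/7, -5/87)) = Interval.open(-2/7, -5/87)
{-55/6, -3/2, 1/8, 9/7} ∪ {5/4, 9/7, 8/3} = {-55/6, -3/2, 1/8, 5/4, 9/7, 8/3}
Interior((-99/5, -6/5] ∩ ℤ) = ∅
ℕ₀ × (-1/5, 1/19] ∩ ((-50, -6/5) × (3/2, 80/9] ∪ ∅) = ∅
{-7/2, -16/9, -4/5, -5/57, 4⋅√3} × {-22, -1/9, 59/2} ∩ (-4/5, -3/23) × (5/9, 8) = ∅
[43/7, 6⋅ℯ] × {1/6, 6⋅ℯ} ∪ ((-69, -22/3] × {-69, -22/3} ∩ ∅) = [43/7, 6⋅ℯ] × {1/6, 6⋅ℯ}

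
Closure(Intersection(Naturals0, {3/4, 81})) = {81}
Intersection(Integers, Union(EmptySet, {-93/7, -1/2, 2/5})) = EmptySet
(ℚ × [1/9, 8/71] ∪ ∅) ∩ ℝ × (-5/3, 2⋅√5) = ℚ × [1/9, 8/71]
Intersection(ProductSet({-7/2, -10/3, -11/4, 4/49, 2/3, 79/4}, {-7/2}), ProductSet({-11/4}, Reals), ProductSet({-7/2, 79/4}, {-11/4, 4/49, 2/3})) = EmptySet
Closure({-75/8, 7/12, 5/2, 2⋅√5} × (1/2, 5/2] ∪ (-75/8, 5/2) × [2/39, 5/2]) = ([-75/8, 5/2] × [2/39, 5/2]) ∪ ({-75/8, 5/2, 2⋅√5} × [1/2, 5/2]) ∪ ({-75/8, 7/12, 5/2, 2⋅√5} × (1/2, 5/2])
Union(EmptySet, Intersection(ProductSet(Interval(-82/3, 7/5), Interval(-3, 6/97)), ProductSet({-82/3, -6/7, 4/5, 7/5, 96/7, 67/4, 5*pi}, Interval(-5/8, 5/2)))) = ProductSet({-82/3, -6/7, 4/5, 7/5}, Interval(-5/8, 6/97))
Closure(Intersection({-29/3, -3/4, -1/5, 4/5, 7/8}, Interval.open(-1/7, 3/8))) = EmptySet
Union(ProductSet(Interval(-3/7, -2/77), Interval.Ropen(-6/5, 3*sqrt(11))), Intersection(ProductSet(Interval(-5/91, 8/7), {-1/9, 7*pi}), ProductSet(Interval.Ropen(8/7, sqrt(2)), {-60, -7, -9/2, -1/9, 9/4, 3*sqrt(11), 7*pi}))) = Union(ProductSet({8/7}, {-1/9, 7*pi}), ProductSet(Interval(-3/7, -2/77), Interval.Ropen(-6/5, 3*sqrt(11))))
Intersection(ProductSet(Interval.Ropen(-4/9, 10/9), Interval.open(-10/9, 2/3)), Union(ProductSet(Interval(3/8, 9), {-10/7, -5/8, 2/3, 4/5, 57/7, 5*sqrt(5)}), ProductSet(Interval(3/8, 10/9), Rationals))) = ProductSet(Interval.Ropen(3/8, 10/9), Intersection(Interval.open(-10/9, 2/3), Rationals))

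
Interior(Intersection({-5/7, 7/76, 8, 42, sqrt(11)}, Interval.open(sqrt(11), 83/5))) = EmptySet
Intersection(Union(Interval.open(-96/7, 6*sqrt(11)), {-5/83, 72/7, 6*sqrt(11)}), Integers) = Range(-13, 20, 1)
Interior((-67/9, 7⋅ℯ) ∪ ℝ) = (-∞, ∞)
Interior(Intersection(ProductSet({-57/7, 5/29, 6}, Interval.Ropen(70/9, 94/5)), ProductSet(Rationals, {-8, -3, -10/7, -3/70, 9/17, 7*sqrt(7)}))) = EmptySet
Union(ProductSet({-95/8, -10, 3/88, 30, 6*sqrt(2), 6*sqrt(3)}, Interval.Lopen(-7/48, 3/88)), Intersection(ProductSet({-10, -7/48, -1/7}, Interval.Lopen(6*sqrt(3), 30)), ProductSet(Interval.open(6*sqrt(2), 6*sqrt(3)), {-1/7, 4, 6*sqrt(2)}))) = ProductSet({-95/8, -10, 3/88, 30, 6*sqrt(2), 6*sqrt(3)}, Interval.Lopen(-7/48, 3/88))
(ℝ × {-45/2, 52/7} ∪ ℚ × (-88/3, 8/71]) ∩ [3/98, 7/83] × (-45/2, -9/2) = (ℚ ∩ [3/98, 7/83]) × (-45/2, -9/2)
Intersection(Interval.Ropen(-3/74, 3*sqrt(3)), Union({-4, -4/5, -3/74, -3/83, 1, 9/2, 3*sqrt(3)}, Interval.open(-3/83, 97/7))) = Union({-3/74}, Interval.Ropen(-3/83, 3*sqrt(3)))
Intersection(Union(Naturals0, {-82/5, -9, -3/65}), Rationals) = Union({-82/5, -9, -3/65}, Naturals0)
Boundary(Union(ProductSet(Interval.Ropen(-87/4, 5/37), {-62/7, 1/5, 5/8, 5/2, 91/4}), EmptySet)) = ProductSet(Interval(-87/4, 5/37), {-62/7, 1/5, 5/8, 5/2, 91/4})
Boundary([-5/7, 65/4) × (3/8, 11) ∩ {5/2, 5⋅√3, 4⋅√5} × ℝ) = {5/2, 5⋅√3, 4⋅√5} × [3/8, 11]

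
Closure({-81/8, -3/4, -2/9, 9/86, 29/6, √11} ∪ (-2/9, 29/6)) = {-81/8, -3/4} ∪ [-2/9, 29/6]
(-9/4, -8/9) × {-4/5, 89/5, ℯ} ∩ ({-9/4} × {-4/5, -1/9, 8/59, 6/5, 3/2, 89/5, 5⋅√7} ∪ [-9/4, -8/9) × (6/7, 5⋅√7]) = (-9/4, -8/9) × {ℯ}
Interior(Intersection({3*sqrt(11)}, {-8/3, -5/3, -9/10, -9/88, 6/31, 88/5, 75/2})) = EmptySet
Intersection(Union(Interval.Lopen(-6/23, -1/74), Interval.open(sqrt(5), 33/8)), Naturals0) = Range(3, 5, 1)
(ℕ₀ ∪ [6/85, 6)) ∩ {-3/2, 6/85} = {6/85}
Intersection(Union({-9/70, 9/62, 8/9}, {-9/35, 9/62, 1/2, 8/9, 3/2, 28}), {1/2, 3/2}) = {1/2, 3/2}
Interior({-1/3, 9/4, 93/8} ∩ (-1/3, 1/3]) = ∅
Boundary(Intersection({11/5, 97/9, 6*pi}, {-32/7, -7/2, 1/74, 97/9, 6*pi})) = {97/9, 6*pi}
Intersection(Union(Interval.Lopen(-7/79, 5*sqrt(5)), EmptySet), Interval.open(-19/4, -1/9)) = EmptySet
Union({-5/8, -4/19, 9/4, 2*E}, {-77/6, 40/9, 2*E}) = {-77/6, -5/8, -4/19, 9/4, 40/9, 2*E}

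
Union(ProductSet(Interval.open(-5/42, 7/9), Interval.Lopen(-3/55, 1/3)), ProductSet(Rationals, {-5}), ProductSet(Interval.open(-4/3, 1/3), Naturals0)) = Union(ProductSet(Interval.open(-4/3, 1/3), Naturals0), ProductSet(Interval.open(-5/42, 7/9), Interval.Lopen(-3/55, 1/3)), ProductSet(Rationals, {-5}))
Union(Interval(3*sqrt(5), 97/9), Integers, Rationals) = Union(Interval(3*sqrt(5), 97/9), Rationals)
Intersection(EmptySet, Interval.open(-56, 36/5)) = EmptySet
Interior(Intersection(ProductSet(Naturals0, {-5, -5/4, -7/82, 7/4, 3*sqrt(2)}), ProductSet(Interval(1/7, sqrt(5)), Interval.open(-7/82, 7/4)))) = EmptySet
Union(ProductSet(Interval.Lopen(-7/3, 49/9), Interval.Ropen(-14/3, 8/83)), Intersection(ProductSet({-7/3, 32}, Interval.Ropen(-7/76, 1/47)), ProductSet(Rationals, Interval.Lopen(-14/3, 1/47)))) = Union(ProductSet({-7/3, 32}, Interval.Ropen(-7/76, 1/47)), ProductSet(Interval.Lopen(-7/3, 49/9), Interval.Ropen(-14/3, 8/83)))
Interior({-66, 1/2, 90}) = ∅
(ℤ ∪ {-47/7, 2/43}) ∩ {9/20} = ∅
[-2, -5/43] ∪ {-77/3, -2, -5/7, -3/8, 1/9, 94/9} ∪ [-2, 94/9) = {-77/3} ∪ [-2, 94/9]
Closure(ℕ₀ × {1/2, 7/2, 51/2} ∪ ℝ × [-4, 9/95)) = (ℕ₀ × {1/2, 7/2, 51/2}) ∪ (ℝ × [-4, 9/95])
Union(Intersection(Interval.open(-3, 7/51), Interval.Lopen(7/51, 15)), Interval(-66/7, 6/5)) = Interval(-66/7, 6/5)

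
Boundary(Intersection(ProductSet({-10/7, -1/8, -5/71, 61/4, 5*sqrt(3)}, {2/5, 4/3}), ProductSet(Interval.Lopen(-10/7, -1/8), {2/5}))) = ProductSet({-1/8}, {2/5})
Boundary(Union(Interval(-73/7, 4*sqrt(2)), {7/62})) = {-73/7, 4*sqrt(2)}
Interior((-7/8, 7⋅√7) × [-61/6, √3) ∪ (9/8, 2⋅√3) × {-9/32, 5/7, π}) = (-7/8, 7⋅√7) × (-61/6, √3)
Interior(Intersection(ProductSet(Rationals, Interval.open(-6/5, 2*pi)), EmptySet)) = EmptySet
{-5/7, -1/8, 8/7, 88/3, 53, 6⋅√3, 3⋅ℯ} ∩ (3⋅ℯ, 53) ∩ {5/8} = ∅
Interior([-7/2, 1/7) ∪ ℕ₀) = ({0} \ ℕ₀ \ (-7/2, 1/7)) ∪ ((-7/2, 1/7) \ ℕ₀ \ (-7/2, 1/7)) ∪ (ℕ₀ \ ({-7/2, 1/7} ∪ (ℕ₀ \ (-7/2, 1/7)))) ∪ ({0} \ ({-7/2, 1/7} ∪ (ℕ₀ \ (-7/2, 1/7))))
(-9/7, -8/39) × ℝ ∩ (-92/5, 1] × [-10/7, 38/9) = (-9/7, -8/39) × [-10/7, 38/9)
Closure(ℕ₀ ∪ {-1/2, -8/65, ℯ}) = {-1/2, -8/65, ℯ} ∪ ℕ₀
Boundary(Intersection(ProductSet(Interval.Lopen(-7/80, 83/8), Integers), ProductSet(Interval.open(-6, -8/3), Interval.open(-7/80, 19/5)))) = EmptySet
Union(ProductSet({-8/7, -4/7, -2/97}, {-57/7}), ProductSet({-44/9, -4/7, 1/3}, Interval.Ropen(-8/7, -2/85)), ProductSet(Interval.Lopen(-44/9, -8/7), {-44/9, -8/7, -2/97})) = Union(ProductSet({-44/9, -4/7, 1/3}, Interval.Ropen(-8/7, -2/85)), ProductSet({-8/7, -4/7, -2/97}, {-57/7}), ProductSet(Interval.Lopen(-44/9, -8/7), {-44/9, -8/7, -2/97}))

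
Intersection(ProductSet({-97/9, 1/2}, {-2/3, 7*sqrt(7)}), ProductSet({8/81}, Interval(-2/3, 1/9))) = EmptySet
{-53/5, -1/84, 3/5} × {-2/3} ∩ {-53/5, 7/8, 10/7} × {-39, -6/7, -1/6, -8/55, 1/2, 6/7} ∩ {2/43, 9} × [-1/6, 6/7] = ∅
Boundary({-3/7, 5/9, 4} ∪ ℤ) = ℤ ∪ {-3/7, 5/9}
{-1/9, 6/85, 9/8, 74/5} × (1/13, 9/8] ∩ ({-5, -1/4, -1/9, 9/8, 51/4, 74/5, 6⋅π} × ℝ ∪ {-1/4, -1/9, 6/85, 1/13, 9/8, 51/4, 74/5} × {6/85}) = {-1/9, 9/8, 74/5} × (1/13, 9/8]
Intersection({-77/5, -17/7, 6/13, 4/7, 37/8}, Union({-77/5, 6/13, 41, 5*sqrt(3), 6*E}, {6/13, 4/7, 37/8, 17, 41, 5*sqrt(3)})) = {-77/5, 6/13, 4/7, 37/8}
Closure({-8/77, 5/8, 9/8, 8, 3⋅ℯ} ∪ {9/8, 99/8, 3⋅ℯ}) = {-8/77, 5/8, 9/8, 8, 99/8, 3⋅ℯ}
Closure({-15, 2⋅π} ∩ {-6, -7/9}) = ∅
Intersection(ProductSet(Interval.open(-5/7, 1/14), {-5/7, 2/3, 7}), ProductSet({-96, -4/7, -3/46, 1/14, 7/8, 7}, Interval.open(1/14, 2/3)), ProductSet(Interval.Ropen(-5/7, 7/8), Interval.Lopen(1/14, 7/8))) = EmptySet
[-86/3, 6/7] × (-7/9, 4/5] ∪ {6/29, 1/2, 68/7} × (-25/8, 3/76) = ({6/29, 1/2, 68/7} × (-25/8, 3/76)) ∪ ([-86/3, 6/7] × (-7/9, 4/5])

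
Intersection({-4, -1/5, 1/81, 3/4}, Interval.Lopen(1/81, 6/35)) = EmptySet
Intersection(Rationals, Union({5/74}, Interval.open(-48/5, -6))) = Union({5/74}, Intersection(Interval.open(-48/5, -6), Rationals))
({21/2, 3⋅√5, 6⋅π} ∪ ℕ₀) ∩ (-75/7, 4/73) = {0}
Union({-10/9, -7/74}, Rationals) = Rationals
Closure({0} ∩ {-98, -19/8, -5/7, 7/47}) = ∅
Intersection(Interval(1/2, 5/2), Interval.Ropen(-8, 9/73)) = EmptySet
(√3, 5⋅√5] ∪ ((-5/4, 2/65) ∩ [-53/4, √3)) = (-5/4, 2/65) ∪ (√3, 5⋅√5]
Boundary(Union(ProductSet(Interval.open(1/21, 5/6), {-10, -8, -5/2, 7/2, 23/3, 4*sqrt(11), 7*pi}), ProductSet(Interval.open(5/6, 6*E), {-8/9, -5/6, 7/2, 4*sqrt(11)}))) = Union(ProductSet(Interval(1/21, 5/6), {-10, -8, -5/2, 7/2, 23/3, 4*sqrt(11), 7*pi}), ProductSet(Interval(5/6, 6*E), {-8/9, -5/6, 7/2, 4*sqrt(11)}))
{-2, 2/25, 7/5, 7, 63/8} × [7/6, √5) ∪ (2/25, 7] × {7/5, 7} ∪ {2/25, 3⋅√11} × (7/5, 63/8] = ((2/25, 7] × {7/5, 7}) ∪ ({2/25, 3⋅√11} × (7/5, 63/8]) ∪ ({-2, 2/25, 7/5, 7, 63/8} × [7/6, √5))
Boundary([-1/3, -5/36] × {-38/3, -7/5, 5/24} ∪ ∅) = [-1/3, -5/36] × {-38/3, -7/5, 5/24}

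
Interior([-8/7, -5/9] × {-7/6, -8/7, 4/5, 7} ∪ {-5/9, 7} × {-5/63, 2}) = ∅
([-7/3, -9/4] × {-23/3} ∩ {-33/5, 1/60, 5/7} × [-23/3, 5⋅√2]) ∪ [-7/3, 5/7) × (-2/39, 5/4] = [-7/3, 5/7) × (-2/39, 5/4]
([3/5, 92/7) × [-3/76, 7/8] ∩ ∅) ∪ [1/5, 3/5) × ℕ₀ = [1/5, 3/5) × ℕ₀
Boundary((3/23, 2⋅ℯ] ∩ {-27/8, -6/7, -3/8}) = ∅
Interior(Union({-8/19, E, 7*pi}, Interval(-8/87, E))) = Interval.open(-8/87, E)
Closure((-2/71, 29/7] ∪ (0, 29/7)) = [-2/71, 29/7]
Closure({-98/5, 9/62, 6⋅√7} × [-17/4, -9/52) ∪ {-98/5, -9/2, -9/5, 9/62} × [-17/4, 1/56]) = ({-98/5, -9/2, -9/5, 9/62} × [-17/4, 1/56]) ∪ ({-98/5, 9/62, 6⋅√7} × [-17/4, -9/52])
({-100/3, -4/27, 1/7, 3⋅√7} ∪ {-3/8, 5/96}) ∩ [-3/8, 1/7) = {-3/8, -4/27, 5/96}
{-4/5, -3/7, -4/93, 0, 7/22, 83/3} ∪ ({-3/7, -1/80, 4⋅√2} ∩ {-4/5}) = {-4/5, -3/7, -4/93, 0, 7/22, 83/3}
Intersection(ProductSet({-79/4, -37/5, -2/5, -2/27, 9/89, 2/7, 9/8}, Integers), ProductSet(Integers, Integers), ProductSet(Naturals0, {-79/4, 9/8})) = EmptySet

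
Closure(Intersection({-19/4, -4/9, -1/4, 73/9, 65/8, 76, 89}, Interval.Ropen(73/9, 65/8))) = {73/9}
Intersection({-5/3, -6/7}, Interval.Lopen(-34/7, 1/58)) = {-5/3, -6/7}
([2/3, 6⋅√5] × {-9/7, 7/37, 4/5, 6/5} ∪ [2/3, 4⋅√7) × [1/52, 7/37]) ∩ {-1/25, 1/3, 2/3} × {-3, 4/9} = ∅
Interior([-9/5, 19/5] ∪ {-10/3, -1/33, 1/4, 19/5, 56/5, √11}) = (-9/5, 19/5)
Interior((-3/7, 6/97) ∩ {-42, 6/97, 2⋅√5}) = ∅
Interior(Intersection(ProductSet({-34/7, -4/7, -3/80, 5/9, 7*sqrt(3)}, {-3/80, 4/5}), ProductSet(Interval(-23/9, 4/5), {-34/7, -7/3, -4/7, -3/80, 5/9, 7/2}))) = EmptySet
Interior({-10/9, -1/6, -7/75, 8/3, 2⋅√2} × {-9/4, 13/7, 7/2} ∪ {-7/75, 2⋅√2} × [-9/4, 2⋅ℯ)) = ∅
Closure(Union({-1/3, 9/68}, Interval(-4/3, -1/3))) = Union({9/68}, Interval(-4/3, -1/3))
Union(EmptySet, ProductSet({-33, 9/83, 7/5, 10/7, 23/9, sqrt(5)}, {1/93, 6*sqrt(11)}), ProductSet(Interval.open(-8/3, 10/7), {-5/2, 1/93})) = Union(ProductSet({-33, 9/83, 7/5, 10/7, 23/9, sqrt(5)}, {1/93, 6*sqrt(11)}), ProductSet(Interval.open(-8/3, 10/7), {-5/2, 1/93}))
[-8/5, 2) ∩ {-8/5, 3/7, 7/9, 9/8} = {-8/5, 3/7, 7/9, 9/8}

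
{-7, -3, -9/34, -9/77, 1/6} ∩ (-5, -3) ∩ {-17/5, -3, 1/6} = ∅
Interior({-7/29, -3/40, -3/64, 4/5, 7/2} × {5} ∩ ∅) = ∅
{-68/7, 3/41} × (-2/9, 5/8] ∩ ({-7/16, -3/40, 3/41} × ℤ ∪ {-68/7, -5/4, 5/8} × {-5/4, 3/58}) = ({-68/7} × {3/58}) ∪ ({3/41} × {0})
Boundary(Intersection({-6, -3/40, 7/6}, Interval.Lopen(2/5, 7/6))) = {7/6}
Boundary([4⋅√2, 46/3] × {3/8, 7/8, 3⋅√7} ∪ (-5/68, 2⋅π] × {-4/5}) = ([-5/68, 2⋅π] × {-4/5}) ∪ ([4⋅√2, 46/3] × {3/8, 7/8, 3⋅√7})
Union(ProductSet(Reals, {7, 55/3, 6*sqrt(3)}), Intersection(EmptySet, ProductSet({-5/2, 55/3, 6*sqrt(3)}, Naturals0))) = ProductSet(Reals, {7, 55/3, 6*sqrt(3)})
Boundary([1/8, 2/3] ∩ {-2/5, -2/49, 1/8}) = {1/8}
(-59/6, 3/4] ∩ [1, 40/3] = ∅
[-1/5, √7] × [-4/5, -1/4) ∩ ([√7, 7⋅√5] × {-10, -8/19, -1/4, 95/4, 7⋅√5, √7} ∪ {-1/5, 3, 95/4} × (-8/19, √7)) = ({√7} × {-8/19}) ∪ ({-1/5} × (-8/19, -1/4))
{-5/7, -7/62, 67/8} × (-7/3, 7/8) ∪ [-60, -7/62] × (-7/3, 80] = ({-5/7, -7/62, 67/8} × (-7/3, 7/8)) ∪ ([-60, -7/62] × (-7/3, 80])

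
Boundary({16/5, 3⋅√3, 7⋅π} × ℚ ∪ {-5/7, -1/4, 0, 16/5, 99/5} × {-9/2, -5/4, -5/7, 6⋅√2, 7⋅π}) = ({16/5, 3⋅√3, 7⋅π} × ℝ) ∪ ({-5/7, -1/4, 0, 16/5, 99/5} × {-9/2, -5/4, -5/7, 6⋅√2, 7⋅π})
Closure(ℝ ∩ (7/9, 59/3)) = [7/9, 59/3]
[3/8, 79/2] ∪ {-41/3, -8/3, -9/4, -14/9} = {-41/3, -8/3, -9/4, -14/9} ∪ [3/8, 79/2]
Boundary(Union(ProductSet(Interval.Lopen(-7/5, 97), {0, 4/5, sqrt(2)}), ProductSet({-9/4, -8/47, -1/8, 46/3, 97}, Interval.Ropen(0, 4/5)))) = Union(ProductSet({-9/4, -8/47, -1/8, 46/3, 97}, Interval(0, 4/5)), ProductSet(Interval(-7/5, 97), {0, 4/5, sqrt(2)}))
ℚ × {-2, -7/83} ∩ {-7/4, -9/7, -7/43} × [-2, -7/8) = {-7/4, -9/7, -7/43} × {-2}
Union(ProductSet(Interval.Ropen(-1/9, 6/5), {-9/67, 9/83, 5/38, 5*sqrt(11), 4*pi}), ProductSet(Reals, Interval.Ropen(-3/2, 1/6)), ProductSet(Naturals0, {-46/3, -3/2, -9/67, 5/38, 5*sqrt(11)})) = Union(ProductSet(Interval.Ropen(-1/9, 6/5), {-9/67, 9/83, 5/38, 5*sqrt(11), 4*pi}), ProductSet(Naturals0, {-46/3, -3/2, -9/67, 5/38, 5*sqrt(11)}), ProductSet(Reals, Interval.Ropen(-3/2, 1/6)))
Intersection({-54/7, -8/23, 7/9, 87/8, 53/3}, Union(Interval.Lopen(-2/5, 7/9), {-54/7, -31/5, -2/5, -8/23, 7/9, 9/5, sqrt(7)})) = {-54/7, -8/23, 7/9}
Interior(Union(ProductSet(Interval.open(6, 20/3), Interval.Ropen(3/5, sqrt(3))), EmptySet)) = ProductSet(Interval.open(6, 20/3), Interval.open(3/5, sqrt(3)))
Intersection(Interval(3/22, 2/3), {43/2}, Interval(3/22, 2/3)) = EmptySet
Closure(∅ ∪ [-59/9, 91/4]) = [-59/9, 91/4]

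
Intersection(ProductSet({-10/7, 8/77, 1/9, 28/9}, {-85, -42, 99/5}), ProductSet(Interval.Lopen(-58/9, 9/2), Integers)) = ProductSet({-10/7, 8/77, 1/9, 28/9}, {-85, -42})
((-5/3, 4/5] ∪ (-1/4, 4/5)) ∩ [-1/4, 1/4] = [-1/4, 1/4]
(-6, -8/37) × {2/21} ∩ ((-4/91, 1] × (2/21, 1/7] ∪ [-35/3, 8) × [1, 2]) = ∅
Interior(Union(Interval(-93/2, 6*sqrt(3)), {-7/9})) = Interval.open(-93/2, 6*sqrt(3))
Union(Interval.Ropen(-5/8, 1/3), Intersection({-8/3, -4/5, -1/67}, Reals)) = Union({-8/3, -4/5}, Interval.Ropen(-5/8, 1/3))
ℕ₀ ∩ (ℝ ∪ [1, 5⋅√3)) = ℕ₀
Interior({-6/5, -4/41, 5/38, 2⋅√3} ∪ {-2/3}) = ∅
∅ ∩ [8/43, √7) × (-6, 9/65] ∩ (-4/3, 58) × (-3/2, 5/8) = ∅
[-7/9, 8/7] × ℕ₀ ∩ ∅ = ∅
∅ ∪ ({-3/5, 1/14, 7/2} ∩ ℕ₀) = ∅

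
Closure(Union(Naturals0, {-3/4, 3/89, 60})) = Union({-3/4, 3/89}, Naturals0)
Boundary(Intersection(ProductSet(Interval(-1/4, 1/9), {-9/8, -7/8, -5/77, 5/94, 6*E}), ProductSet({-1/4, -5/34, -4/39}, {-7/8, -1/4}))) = ProductSet({-1/4, -5/34, -4/39}, {-7/8})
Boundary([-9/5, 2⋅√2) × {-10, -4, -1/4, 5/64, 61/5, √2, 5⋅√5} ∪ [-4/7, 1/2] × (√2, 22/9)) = ({-4/7, 1/2} × [√2, 22/9]) ∪ ([-4/7, 1/2] × {22/9, √2}) ∪ ([-9/5, 2⋅√2] × {-10, -4, -1/4, 5/64, 61/5, √2, 5⋅√5})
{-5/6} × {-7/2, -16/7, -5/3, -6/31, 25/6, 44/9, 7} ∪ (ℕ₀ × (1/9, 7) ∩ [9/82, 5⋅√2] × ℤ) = ({1, 2, …, 7} × {1, 2, …, 6}) ∪ ({-5/6} × {-7/2, -16/7, -5/3, -6/31, 25/6, 44/9, 7})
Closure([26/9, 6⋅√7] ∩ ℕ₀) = {3, 4, …, 15}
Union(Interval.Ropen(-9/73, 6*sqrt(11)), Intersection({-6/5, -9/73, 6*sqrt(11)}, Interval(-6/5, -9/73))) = Union({-6/5}, Interval.Ropen(-9/73, 6*sqrt(11)))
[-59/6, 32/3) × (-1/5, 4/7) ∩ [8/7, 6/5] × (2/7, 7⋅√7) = [8/7, 6/5] × (2/7, 4/7)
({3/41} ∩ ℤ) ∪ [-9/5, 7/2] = [-9/5, 7/2]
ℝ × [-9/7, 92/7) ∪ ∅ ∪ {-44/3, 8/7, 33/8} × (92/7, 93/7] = (ℝ × [-9/7, 92/7)) ∪ ({-44/3, 8/7, 33/8} × (92/7, 93/7])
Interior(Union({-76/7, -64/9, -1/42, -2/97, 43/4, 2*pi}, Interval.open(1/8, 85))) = Interval.open(1/8, 85)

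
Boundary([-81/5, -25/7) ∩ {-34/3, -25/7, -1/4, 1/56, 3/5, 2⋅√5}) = {-34/3}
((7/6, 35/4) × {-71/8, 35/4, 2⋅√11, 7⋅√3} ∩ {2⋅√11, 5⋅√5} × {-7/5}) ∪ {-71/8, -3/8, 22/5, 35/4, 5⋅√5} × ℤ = {-71/8, -3/8, 22/5, 35/4, 5⋅√5} × ℤ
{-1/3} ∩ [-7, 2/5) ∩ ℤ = ∅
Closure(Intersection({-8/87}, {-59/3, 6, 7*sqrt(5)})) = EmptySet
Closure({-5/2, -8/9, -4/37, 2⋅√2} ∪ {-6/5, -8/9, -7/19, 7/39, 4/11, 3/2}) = {-5/2, -6/5, -8/9, -7/19, -4/37, 7/39, 4/11, 3/2, 2⋅√2}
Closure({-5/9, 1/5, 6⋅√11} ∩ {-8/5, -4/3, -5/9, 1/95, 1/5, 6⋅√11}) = {-5/9, 1/5, 6⋅√11}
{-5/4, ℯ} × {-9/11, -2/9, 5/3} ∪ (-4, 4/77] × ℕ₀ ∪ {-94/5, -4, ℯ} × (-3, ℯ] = ((-4, 4/77] × ℕ₀) ∪ ({-5/4, ℯ} × {-9/11, -2/9, 5/3}) ∪ ({-94/5, -4, ℯ} × (-3, ℯ])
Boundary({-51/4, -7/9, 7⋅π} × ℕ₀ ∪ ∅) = {-51/4, -7/9, 7⋅π} × ℕ₀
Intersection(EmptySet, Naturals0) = EmptySet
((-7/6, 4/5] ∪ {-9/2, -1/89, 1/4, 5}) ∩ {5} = {5}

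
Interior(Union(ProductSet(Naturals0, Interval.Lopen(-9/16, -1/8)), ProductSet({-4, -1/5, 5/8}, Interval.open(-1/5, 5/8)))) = EmptySet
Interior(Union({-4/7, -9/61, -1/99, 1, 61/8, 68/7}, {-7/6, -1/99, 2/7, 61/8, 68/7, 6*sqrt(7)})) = EmptySet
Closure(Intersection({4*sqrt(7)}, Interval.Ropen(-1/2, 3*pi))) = EmptySet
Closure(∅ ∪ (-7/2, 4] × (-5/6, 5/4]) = ({-7/2, 4} × [-5/6, 5/4]) ∪ ([-7/2, 4] × {-5/6, 5/4}) ∪ ((-7/2, 4] × (-5/6, 5/4])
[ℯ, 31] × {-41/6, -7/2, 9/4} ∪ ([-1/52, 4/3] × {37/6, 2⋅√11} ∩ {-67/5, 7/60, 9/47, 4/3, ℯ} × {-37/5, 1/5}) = [ℯ, 31] × {-41/6, -7/2, 9/4}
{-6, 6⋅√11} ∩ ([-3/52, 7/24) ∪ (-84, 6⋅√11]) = {-6, 6⋅√11}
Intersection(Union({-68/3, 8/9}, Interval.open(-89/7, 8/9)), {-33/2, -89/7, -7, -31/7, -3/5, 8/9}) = {-7, -31/7, -3/5, 8/9}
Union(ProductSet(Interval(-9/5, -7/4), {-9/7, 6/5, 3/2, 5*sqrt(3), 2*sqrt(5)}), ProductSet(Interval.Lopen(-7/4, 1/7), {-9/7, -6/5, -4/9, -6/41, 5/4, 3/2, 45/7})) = Union(ProductSet(Interval(-9/5, -7/4), {-9/7, 6/5, 3/2, 5*sqrt(3), 2*sqrt(5)}), ProductSet(Interval.Lopen(-7/4, 1/7), {-9/7, -6/5, -4/9, -6/41, 5/4, 3/2, 45/7}))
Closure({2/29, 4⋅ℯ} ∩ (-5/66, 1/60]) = ∅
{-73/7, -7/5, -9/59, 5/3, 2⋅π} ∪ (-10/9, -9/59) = {-73/7, -7/5, 5/3, 2⋅π} ∪ (-10/9, -9/59]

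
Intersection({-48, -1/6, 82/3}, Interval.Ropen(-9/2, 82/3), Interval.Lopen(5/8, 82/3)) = EmptySet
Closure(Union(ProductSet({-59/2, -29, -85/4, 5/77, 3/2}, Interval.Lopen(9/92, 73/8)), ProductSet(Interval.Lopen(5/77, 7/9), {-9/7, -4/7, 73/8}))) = Union(ProductSet({-59/2, -29, -85/4, 5/77, 3/2}, Interval(9/92, 73/8)), ProductSet(Interval(5/77, 7/9), {-9/7, -4/7, 73/8}))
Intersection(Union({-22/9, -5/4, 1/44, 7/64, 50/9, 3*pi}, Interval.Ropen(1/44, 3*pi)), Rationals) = Union({-22/9, -5/4}, Intersection(Interval(1/44, 3*pi), Rationals))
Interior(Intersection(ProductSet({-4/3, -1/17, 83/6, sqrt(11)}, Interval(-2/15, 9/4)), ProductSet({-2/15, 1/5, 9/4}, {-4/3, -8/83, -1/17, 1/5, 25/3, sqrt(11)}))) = EmptySet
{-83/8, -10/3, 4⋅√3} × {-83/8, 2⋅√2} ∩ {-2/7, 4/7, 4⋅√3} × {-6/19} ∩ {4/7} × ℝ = ∅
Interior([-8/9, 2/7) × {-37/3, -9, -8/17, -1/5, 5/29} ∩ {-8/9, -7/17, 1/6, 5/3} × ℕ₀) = ∅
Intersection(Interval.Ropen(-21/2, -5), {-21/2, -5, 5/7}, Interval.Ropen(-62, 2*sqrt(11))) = {-21/2}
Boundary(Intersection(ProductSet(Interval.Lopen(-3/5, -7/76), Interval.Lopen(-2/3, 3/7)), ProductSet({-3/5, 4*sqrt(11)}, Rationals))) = EmptySet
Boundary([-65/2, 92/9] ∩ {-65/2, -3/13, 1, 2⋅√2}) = {-65/2, -3/13, 1, 2⋅√2}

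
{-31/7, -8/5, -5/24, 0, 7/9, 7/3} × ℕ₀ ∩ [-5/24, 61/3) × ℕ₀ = {-5/24, 0, 7/9, 7/3} × ℕ₀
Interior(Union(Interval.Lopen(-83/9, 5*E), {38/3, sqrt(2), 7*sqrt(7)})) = Interval.open(-83/9, 5*E)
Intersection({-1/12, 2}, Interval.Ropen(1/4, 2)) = EmptySet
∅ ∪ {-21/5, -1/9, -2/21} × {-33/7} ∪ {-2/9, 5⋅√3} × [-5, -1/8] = ({-21/5, -1/9, -2/21} × {-33/7}) ∪ ({-2/9, 5⋅√3} × [-5, -1/8])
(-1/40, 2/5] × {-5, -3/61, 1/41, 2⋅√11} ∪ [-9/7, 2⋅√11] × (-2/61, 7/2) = ([-9/7, 2⋅√11] × (-2/61, 7/2)) ∪ ((-1/40, 2/5] × {-5, -3/61, 1/41, 2⋅√11})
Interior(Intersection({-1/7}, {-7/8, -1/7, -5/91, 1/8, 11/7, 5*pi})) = EmptySet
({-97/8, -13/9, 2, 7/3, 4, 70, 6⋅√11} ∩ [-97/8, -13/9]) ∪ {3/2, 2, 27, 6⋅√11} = {-97/8, -13/9, 3/2, 2, 27, 6⋅√11}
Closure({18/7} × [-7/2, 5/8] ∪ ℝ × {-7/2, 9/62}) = (ℝ × {-7/2, 9/62}) ∪ ({18/7} × [-7/2, 5/8])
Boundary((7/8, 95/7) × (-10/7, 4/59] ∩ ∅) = ∅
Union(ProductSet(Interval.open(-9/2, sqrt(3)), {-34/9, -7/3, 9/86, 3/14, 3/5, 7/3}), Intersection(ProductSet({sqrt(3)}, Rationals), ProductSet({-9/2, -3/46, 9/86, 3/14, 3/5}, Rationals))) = ProductSet(Interval.open(-9/2, sqrt(3)), {-34/9, -7/3, 9/86, 3/14, 3/5, 7/3})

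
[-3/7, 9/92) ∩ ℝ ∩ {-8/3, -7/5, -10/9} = ∅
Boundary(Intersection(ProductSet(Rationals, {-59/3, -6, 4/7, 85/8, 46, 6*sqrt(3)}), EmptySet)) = EmptySet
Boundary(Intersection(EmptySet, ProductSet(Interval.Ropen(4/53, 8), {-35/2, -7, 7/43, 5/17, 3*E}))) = EmptySet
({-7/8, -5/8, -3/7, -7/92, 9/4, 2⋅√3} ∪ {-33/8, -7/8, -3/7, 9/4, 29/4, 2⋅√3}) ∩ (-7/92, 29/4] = {9/4, 29/4, 2⋅√3}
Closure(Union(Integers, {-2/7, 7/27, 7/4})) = Union({-2/7, 7/27, 7/4}, Integers)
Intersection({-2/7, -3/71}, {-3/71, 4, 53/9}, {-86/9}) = EmptySet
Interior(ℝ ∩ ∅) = ∅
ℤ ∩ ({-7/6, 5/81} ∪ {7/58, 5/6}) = ∅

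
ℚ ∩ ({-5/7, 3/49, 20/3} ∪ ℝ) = ℚ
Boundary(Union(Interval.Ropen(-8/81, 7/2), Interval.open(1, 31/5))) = {-8/81, 31/5}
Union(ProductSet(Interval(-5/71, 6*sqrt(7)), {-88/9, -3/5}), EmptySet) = ProductSet(Interval(-5/71, 6*sqrt(7)), {-88/9, -3/5})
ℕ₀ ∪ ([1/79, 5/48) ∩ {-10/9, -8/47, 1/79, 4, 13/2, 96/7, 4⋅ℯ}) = ℕ₀ ∪ {1/79}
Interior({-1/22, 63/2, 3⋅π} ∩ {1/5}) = ∅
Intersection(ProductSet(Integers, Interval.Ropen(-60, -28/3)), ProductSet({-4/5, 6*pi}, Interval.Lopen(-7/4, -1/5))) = EmptySet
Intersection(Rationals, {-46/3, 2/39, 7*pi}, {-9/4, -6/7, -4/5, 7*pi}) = EmptySet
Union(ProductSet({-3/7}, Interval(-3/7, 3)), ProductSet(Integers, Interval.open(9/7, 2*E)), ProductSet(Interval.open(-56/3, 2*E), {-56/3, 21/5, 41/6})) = Union(ProductSet({-3/7}, Interval(-3/7, 3)), ProductSet(Integers, Interval.open(9/7, 2*E)), ProductSet(Interval.open(-56/3, 2*E), {-56/3, 21/5, 41/6}))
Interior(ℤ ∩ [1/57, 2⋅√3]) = ∅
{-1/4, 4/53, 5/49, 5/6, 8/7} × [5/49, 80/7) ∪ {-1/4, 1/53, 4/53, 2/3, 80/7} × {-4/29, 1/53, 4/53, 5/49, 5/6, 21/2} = ({-1/4, 4/53, 5/49, 5/6, 8/7} × [5/49, 80/7)) ∪ ({-1/4, 1/53, 4/53, 2/3, 80/7} × {-4/29, 1/53, 4/53, 5/49, 5/6, 21/2})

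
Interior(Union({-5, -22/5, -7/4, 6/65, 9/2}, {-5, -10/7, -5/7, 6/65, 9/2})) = EmptySet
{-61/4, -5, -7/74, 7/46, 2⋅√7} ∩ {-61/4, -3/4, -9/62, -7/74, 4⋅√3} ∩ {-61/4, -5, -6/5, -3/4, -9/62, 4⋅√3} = {-61/4}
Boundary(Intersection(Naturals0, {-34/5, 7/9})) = EmptySet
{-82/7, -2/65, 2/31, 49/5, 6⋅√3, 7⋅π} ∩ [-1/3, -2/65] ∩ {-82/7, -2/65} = {-2/65}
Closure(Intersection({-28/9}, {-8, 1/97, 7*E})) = EmptySet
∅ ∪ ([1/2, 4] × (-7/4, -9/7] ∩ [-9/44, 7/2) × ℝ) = [1/2, 7/2) × (-7/4, -9/7]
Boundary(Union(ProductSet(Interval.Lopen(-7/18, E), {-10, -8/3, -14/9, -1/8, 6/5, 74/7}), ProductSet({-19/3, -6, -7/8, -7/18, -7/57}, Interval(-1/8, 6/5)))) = Union(ProductSet({-19/3, -6, -7/8, -7/18, -7/57}, Interval(-1/8, 6/5)), ProductSet(Interval(-7/18, E), {-10, -8/3, -14/9, -1/8, 6/5, 74/7}))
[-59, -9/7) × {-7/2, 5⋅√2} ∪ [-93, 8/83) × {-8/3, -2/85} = ([-93, 8/83) × {-8/3, -2/85}) ∪ ([-59, -9/7) × {-7/2, 5⋅√2})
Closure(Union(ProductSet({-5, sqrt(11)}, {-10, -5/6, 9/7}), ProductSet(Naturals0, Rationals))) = Union(ProductSet({-5, sqrt(11)}, {-10, -5/6, 9/7}), ProductSet(Naturals0, Reals))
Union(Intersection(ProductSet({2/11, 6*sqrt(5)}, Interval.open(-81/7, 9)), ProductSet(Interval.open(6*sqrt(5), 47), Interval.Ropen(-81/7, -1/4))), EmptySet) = EmptySet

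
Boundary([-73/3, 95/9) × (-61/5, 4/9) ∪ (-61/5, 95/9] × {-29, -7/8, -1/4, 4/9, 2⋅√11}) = ({-73/3, 95/9} × [-61/5, 4/9]) ∪ ([-73/3, 95/9] × {-61/5, 4/9}) ∪ ({95/9} × {-29, -7/8, -1/4, 4/9, 2⋅√11}) ∪ ([-61/5, 95/9] × {-29, 4/9, 2⋅√11})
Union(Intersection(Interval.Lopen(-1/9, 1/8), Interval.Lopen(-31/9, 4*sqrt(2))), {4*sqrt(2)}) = Union({4*sqrt(2)}, Interval.Lopen(-1/9, 1/8))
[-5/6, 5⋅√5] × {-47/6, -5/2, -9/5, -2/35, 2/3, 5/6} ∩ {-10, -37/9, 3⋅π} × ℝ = {3⋅π} × {-47/6, -5/2, -9/5, -2/35, 2/3, 5/6}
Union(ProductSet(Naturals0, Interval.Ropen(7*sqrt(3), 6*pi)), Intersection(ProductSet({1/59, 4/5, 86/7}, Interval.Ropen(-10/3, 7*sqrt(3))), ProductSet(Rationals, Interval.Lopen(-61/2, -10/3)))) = Union(ProductSet({1/59, 4/5, 86/7}, {-10/3}), ProductSet(Naturals0, Interval.Ropen(7*sqrt(3), 6*pi)))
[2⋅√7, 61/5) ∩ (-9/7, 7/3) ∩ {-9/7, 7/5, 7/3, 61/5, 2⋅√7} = ∅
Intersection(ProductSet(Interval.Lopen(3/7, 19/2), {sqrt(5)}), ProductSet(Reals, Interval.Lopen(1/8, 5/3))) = EmptySet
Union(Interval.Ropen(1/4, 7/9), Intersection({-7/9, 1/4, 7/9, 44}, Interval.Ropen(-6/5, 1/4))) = Union({-7/9}, Interval.Ropen(1/4, 7/9))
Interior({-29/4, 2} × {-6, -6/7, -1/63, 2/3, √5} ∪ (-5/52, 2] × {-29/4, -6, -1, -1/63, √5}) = ∅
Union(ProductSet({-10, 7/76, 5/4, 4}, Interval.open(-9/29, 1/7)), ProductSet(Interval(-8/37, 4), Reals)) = Union(ProductSet({-10, 7/76, 5/4, 4}, Interval.open(-9/29, 1/7)), ProductSet(Interval(-8/37, 4), Reals))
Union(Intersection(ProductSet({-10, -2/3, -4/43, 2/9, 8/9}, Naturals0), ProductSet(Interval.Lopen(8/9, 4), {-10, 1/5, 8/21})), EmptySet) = EmptySet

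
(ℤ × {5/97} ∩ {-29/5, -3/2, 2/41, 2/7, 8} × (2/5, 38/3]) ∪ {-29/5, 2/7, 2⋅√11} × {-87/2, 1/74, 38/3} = {-29/5, 2/7, 2⋅√11} × {-87/2, 1/74, 38/3}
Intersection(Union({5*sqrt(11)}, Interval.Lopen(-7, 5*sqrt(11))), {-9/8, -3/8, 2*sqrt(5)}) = {-9/8, -3/8, 2*sqrt(5)}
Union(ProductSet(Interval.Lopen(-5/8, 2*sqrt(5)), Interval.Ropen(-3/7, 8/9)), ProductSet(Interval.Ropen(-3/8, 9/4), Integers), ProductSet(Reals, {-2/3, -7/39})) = Union(ProductSet(Interval.Lopen(-5/8, 2*sqrt(5)), Interval.Ropen(-3/7, 8/9)), ProductSet(Interval.Ropen(-3/8, 9/4), Integers), ProductSet(Reals, {-2/3, -7/39}))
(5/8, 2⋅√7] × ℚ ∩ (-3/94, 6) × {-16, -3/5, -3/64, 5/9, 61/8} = (5/8, 2⋅√7] × {-16, -3/5, -3/64, 5/9, 61/8}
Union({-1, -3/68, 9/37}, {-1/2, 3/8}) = {-1, -1/2, -3/68, 9/37, 3/8}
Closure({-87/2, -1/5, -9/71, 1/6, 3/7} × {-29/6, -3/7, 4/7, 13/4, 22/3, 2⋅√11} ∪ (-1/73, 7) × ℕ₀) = ([-1/73, 7] × ℕ₀) ∪ ({-87/2, -1/5, -9/71, 1/6, 3/7} × {-29/6, -3/7, 4/7, 13/4, 22/3, 2⋅√11})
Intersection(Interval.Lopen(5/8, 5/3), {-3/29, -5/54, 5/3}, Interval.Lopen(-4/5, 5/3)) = {5/3}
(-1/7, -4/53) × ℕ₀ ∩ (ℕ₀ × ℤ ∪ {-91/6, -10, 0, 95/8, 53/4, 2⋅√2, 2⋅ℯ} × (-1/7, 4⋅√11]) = ∅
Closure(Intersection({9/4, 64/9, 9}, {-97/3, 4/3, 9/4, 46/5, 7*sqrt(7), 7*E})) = {9/4}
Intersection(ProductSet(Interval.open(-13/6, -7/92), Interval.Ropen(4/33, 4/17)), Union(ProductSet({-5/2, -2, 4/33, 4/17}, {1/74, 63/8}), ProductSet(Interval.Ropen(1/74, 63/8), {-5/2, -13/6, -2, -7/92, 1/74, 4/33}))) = EmptySet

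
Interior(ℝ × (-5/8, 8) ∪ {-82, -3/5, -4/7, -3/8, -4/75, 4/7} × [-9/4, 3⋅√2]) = ℝ × (-5/8, 8)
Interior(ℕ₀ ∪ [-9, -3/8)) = ((-9, -3/8) \ ℕ₀ \ (-9, -3/8)) ∪ (ℕ₀ \ ({-9, -3/8} ∪ (ℕ₀ \ (-9, -3/8))))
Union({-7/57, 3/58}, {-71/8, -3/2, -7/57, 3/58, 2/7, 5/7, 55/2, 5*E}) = {-71/8, -3/2, -7/57, 3/58, 2/7, 5/7, 55/2, 5*E}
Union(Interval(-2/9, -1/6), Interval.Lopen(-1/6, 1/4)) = Interval(-2/9, 1/4)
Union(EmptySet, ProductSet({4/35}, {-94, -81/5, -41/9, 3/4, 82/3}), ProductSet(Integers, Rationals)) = Union(ProductSet({4/35}, {-94, -81/5, -41/9, 3/4, 82/3}), ProductSet(Integers, Rationals))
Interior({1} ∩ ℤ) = ∅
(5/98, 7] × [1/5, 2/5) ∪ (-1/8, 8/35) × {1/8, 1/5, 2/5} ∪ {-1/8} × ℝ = ({-1/8} × ℝ) ∪ ((-1/8, 8/35) × {1/8, 1/5, 2/5}) ∪ ((5/98, 7] × [1/5, 2/5))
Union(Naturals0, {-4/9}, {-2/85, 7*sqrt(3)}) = Union({-4/9, -2/85, 7*sqrt(3)}, Naturals0)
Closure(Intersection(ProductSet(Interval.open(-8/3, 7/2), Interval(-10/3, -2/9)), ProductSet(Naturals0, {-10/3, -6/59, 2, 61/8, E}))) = ProductSet(Range(0, 4, 1), {-10/3})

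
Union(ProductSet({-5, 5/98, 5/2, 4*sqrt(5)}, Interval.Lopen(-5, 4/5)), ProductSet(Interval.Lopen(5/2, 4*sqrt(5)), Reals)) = Union(ProductSet({-5, 5/98, 5/2, 4*sqrt(5)}, Interval.Lopen(-5, 4/5)), ProductSet(Interval.Lopen(5/2, 4*sqrt(5)), Reals))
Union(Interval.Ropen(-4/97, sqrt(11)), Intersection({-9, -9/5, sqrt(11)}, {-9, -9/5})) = Union({-9, -9/5}, Interval.Ropen(-4/97, sqrt(11)))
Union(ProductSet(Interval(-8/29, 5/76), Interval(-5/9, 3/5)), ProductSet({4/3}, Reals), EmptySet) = Union(ProductSet({4/3}, Reals), ProductSet(Interval(-8/29, 5/76), Interval(-5/9, 3/5)))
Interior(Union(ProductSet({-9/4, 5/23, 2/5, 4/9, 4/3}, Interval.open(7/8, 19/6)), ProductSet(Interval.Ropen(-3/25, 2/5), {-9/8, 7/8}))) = EmptySet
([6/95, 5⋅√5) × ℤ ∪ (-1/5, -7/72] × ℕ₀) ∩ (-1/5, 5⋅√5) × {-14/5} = ∅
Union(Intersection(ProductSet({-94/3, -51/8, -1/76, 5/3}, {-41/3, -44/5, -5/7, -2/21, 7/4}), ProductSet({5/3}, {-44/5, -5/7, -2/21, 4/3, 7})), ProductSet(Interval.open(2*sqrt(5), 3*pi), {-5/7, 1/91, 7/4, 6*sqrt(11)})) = Union(ProductSet({5/3}, {-44/5, -5/7, -2/21}), ProductSet(Interval.open(2*sqrt(5), 3*pi), {-5/7, 1/91, 7/4, 6*sqrt(11)}))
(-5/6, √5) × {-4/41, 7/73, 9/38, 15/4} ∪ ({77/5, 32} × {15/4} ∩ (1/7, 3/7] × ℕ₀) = (-5/6, √5) × {-4/41, 7/73, 9/38, 15/4}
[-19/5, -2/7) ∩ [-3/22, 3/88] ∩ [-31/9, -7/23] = ∅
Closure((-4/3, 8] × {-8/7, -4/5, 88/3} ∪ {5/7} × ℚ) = ({5/7} × ℝ) ∪ ([-4/3, 8] × {-8/7, -4/5, 88/3})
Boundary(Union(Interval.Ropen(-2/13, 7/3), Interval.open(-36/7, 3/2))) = {-36/7, 7/3}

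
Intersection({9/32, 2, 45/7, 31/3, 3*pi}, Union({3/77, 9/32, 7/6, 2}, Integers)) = {9/32, 2}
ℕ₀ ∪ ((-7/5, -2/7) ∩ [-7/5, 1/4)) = (-7/5, -2/7) ∪ ℕ₀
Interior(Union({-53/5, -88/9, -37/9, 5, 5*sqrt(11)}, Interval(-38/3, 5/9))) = Interval.open(-38/3, 5/9)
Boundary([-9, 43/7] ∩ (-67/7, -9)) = ∅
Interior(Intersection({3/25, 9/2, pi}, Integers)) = EmptySet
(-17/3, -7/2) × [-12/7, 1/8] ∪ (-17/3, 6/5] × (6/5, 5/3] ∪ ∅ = ((-17/3, -7/2) × [-12/7, 1/8]) ∪ ((-17/3, 6/5] × (6/5, 5/3])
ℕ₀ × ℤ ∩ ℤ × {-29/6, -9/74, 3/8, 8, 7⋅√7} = ℕ₀ × {8}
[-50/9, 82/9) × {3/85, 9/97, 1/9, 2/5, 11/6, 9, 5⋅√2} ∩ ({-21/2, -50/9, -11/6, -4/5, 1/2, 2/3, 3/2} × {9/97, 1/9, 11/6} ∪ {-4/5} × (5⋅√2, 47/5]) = ({-4/5} × {9}) ∪ ({-50/9, -11/6, -4/5, 1/2, 2/3, 3/2} × {9/97, 1/9, 11/6})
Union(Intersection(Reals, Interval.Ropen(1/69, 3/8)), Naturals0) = Union(Interval.Ropen(1/69, 3/8), Naturals0)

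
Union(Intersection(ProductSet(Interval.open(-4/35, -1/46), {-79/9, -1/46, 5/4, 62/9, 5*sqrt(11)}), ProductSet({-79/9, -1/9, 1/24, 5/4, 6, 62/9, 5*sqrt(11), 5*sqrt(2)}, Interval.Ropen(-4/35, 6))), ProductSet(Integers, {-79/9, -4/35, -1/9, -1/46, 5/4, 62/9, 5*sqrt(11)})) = Union(ProductSet({-1/9}, {-1/46, 5/4}), ProductSet(Integers, {-79/9, -4/35, -1/9, -1/46, 5/4, 62/9, 5*sqrt(11)}))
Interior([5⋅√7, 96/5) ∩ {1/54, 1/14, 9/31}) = ∅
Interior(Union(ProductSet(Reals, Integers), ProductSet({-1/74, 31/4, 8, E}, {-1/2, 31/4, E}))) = EmptySet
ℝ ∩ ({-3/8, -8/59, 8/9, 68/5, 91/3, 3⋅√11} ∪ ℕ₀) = {-3/8, -8/59, 8/9, 68/5, 91/3, 3⋅√11} ∪ ℕ₀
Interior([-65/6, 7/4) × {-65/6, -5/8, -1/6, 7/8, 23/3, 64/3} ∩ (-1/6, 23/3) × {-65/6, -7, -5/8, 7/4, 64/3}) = ∅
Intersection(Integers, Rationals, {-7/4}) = EmptySet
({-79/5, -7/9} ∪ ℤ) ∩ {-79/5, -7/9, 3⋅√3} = {-79/5, -7/9}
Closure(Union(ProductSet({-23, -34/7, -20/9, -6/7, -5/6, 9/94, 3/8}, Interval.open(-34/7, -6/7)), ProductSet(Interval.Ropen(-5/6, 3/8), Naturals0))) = Union(ProductSet({-23, -34/7, -20/9, -6/7, -5/6, 9/94, 3/8}, Interval(-34/7, -6/7)), ProductSet(Interval(-5/6, 3/8), Naturals0))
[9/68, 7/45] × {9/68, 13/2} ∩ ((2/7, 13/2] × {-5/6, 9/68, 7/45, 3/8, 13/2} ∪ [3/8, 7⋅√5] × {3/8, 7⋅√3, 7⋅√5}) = ∅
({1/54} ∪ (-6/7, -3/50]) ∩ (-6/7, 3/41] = (-6/7, -3/50] ∪ {1/54}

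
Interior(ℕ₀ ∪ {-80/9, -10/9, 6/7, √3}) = ∅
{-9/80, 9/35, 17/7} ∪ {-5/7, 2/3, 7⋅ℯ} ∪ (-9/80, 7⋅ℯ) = {-5/7} ∪ [-9/80, 7⋅ℯ]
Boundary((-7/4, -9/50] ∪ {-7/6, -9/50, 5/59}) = {-7/4, -9/50, 5/59}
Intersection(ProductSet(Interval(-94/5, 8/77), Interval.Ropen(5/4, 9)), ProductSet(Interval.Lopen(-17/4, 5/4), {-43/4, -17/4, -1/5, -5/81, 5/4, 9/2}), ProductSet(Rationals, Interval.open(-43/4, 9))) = ProductSet(Intersection(Interval.Lopen(-17/4, 8/77), Rationals), {5/4, 9/2})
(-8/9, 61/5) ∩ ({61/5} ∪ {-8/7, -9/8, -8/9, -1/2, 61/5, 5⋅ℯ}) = {-1/2}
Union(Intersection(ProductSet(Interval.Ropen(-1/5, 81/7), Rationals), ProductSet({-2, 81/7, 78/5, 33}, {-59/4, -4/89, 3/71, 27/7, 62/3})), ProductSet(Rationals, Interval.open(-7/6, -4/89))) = ProductSet(Rationals, Interval.open(-7/6, -4/89))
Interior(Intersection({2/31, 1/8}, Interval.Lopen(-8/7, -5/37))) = EmptySet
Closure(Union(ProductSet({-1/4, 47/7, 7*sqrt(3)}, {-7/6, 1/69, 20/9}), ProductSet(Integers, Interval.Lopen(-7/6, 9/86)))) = Union(ProductSet({-1/4, 47/7, 7*sqrt(3)}, {-7/6, 1/69, 20/9}), ProductSet(Integers, Interval(-7/6, 9/86)))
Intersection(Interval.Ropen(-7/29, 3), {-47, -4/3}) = EmptySet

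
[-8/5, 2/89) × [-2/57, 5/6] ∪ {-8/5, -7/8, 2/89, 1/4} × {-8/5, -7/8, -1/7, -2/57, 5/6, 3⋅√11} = ([-8/5, 2/89) × [-2/57, 5/6]) ∪ ({-8/5, -7/8, 2/89, 1/4} × {-8/5, -7/8, -1/7, -2/57, 5/6, 3⋅√11})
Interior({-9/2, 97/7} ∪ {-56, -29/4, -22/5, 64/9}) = ∅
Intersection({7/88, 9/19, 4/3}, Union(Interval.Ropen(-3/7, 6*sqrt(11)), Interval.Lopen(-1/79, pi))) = {7/88, 9/19, 4/3}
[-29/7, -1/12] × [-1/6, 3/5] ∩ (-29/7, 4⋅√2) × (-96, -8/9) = ∅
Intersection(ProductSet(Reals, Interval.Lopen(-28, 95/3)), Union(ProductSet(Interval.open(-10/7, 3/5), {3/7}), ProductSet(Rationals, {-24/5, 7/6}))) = Union(ProductSet(Interval.open(-10/7, 3/5), {3/7}), ProductSet(Rationals, {-24/5, 7/6}))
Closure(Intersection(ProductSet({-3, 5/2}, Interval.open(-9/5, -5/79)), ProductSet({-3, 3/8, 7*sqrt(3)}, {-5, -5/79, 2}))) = EmptySet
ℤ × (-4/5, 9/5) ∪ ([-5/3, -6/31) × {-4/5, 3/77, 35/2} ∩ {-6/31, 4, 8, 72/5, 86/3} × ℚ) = ℤ × (-4/5, 9/5)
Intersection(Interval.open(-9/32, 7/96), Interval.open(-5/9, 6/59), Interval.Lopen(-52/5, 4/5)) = Interval.open(-9/32, 7/96)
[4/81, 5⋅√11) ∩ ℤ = {1, 2, …, 16}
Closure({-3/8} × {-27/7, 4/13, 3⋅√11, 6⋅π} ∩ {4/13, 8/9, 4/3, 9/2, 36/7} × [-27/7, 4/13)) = ∅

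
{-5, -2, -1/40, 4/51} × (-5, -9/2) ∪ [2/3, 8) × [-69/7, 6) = ({-5, -2, -1/40, 4/51} × (-5, -9/2)) ∪ ([2/3, 8) × [-69/7, 6))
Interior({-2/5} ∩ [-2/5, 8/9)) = ∅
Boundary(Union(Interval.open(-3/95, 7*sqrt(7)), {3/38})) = {-3/95, 7*sqrt(7)}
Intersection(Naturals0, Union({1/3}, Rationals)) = Naturals0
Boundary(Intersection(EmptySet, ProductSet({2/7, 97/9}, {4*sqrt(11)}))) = EmptySet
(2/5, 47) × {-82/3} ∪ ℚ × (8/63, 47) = (ℚ × (8/63, 47)) ∪ ((2/5, 47) × {-82/3})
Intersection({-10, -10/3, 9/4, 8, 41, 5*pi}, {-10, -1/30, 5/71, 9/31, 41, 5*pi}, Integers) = {-10, 41}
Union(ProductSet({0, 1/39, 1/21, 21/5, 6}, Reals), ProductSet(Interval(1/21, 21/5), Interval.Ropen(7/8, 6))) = Union(ProductSet({0, 1/39, 1/21, 21/5, 6}, Reals), ProductSet(Interval(1/21, 21/5), Interval.Ropen(7/8, 6)))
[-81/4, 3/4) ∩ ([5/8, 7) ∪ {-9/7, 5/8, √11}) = {-9/7} ∪ [5/8, 3/4)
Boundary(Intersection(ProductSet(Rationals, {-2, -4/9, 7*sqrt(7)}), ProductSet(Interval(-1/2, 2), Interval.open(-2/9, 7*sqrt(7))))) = EmptySet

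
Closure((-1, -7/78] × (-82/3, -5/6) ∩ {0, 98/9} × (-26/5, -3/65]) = ∅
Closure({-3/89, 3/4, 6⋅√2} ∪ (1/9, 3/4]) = {-3/89, 6⋅√2} ∪ [1/9, 3/4]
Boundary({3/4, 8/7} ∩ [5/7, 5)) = {3/4, 8/7}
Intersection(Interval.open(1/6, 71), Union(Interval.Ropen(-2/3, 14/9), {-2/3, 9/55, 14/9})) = Interval.Lopen(1/6, 14/9)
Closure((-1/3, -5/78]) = [-1/3, -5/78]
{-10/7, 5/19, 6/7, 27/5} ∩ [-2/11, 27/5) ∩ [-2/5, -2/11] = ∅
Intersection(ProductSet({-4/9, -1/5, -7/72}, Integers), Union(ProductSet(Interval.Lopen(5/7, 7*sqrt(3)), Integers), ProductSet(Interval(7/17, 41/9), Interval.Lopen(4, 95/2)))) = EmptySet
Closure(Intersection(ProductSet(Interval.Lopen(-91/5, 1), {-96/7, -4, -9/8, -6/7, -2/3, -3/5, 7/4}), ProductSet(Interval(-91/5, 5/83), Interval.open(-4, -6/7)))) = ProductSet(Interval(-91/5, 5/83), {-9/8})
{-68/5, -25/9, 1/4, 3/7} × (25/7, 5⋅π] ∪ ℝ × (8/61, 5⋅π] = ℝ × (8/61, 5⋅π]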